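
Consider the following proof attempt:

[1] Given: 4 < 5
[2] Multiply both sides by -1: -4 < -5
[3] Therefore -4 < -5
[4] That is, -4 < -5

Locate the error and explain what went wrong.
Step 2: Multiply both sides by -1: -4 < -5

Step 2 multiplies both sides by -1 but fails to reverse the inequality sign. When multiplying (or dividing) an inequality by a negative number, the direction must be reversed. Since 4 < 5, we should get -4 > -5, i.e., -4 > -5.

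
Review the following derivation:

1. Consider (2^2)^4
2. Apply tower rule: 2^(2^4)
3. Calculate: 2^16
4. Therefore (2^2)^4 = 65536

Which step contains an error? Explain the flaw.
Step 2: Apply tower rule: 2^(2^4)

Step 2 incorrectly states that (a^b)^c = a^(b^c). The correct rule is (a^b)^c = a^(b×c). The actual value is (2^2)^4 = 2^8 = 256, not 2^16 = 65536.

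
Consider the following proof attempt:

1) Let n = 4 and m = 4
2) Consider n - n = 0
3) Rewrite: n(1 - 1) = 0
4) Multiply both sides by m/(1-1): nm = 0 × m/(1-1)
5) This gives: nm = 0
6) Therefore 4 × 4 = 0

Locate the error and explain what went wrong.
Step 4: Multiply both sides by m/(1-1): nm = 0 × m/(1-1)

Step 4 multiplies both sides by m/(1-1). However, 1-1 = 0, so this is multiplication by m/0, which is undefined. We cannot multiply by an undefined expression.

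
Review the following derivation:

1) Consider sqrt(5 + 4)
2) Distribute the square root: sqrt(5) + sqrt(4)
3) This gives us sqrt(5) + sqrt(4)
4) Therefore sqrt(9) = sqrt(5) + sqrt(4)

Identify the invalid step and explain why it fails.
Step 2: Distribute the square root: sqrt(5) + sqrt(4)

Step 2 incorrectly 'distributes' the square root over addition. The square root function does not distribute: sqrt(a + b) ≠ sqrt(a) + sqrt(b). In fact, sqrt(5 + 4) = sqrt(9) ≈ 3.0000, while sqrt(5) + sqrt(4) ≈ 4.2361.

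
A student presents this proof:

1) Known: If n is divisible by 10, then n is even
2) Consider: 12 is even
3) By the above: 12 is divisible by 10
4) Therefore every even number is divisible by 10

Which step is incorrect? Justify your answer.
Step 3: By the above: 12 is divisible by 10

Step 3 commits the fallacy of affirming the consequent. The known fact 'divisible by 10 → even' does NOT imply 'even → divisible by 10'. That would be the converse, which is false. For example, 12 is even but 12 ÷ 10 = 1.20, which is not an integer.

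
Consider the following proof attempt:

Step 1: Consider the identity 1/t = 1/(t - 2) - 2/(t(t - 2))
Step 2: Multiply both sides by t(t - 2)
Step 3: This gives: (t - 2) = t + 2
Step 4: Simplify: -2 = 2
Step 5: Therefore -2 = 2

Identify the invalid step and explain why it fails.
Step 3: This gives: (t - 2) = t + 2

Step 3 makes a sign error when clearing denominators. Multiplying -2/(t(t - 2)) by t(t - 2) gives -2, not +2. The correct result is (t - 2) = t - 2, which is trivially true, not (t - 2) = t + 2. (Step 1 is a valid identity: 1/(t - 2) - 2/(t(t - 2)) = (t - 2)/(t(t - 2)) = 1/t.)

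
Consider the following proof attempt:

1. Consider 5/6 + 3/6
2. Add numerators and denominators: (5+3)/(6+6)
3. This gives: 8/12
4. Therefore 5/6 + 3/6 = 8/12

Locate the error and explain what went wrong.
Step 2: Add numerators and denominators: (5+3)/(6+6)

Step 2 incorrectly adds fractions by separately adding numerators and denominators. This is wrong. The correct method requires a common denominator: 5/6 + 3/6 = (5×6 + 3×6)/(6×6) = 48/36 = 4/3. The method used gives 8/12, which is different.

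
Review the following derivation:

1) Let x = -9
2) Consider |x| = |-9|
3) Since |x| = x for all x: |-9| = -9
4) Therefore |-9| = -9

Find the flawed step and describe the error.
Step 3: Since |x| = x for all x: |-9| = -9

Step 3 incorrectly states that |x| = x for all x. The correct definition is |x| = x when x >= 0, and |x| = -x when x < 0. Since -9 < 0, we have |-9| = -(-9) = 9, not -9.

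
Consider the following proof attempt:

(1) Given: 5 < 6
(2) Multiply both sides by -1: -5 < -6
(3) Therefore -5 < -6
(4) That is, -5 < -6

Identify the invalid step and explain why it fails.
Step 2: Multiply both sides by -1: -5 < -6

Step 2 multiplies both sides by -1 but fails to reverse the inequality sign. When multiplying (or dividing) an inequality by a negative number, the direction must be reversed. Since 5 < 6, we should get -5 > -6, i.e., -5 > -6.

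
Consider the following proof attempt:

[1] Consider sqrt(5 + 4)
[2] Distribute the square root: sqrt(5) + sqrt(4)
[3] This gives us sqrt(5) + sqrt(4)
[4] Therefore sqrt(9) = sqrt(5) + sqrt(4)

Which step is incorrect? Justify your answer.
Step 2: Distribute the square root: sqrt(5) + sqrt(4)

Step 2 incorrectly 'distributes' the square root over addition. The square root function does not distribute: sqrt(a + b) ≠ sqrt(a) + sqrt(b). In fact, sqrt(5 + 4) = sqrt(9) ≈ 3.0000, while sqrt(5) + sqrt(4) ≈ 4.2361.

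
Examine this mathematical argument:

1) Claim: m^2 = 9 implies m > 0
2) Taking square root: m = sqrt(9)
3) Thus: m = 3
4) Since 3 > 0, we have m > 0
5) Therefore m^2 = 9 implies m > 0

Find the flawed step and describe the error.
Step 2: Taking square root: m = sqrt(9)

Step 2 takes the square root and assumes the positive root only. The equation m^2 = 9 actually has two solutions: m = 3 and m = -3. The proof silently assumes m > 0 without justification, then uses this assumption to conclude m > 0, which is circular. The counterexample m = -3 shows the claim is false.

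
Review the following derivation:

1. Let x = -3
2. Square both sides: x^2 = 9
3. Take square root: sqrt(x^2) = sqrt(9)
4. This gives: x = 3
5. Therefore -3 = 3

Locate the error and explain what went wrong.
Step 4: This gives: x = 3

Step 4 incorrectly states that sqrt(x^2) = x. The correct identity is sqrt(x^2) = |x|. Since x = -3 < 0, we have sqrt(x^2) = |-3| = 3, not x = -3.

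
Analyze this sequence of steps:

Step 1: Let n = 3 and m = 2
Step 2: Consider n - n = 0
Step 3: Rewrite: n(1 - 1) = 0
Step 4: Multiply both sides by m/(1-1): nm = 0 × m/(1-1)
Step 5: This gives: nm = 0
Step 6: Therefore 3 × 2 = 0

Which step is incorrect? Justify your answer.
Step 4: Multiply both sides by m/(1-1): nm = 0 × m/(1-1)

Step 4 multiplies both sides by m/(1-1). However, 1-1 = 0, so this is multiplication by m/0, which is undefined. We cannot multiply by an undefined expression.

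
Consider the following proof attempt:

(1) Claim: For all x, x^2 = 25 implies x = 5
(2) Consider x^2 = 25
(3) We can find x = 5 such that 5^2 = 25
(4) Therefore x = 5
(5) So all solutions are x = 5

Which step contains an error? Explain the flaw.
Step 4: Therefore x = 5

Step 4 incorrectly concludes that x = 5 is the only solution. The proof shows that x = 5 is A solution (existence), but does not show it is the ONLY solution (uniqueness). In fact, x = -5 is also a solution since (-5)^2 = 25. Finding one solution doesn't prove there are no others.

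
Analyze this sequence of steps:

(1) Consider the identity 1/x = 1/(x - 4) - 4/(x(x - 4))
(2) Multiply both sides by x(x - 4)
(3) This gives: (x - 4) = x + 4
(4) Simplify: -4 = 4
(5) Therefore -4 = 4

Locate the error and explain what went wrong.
Step 3: This gives: (x - 4) = x + 4

Step 3 makes a sign error when clearing denominators. Multiplying -4/(x(x - 4)) by x(x - 4) gives -4, not +4. The correct result is (x - 4) = x - 4, which is trivially true, not (x - 4) = x + 4. (Step 1 is a valid identity: 1/(x - 4) - 4/(x(x - 4)) = (x - 4)/(x(x - 4)) = 1/x.)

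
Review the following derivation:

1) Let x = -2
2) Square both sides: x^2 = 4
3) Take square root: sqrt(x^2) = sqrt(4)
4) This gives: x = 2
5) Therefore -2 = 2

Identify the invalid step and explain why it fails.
Step 4: This gives: x = 2

Step 4 incorrectly states that sqrt(x^2) = x. The correct identity is sqrt(x^2) = |x|. Since x = -2 < 0, we have sqrt(x^2) = |-2| = 2, not x = -2.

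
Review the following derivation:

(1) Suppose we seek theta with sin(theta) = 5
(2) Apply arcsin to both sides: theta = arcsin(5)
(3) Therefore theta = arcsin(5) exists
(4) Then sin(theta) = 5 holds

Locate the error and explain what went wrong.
Step 2: Apply arcsin to both sides: theta = arcsin(5)

Step 2 applies arcsin to 5. However, arcsin(x) is only defined for x in [-1, 1] because sin(theta) can only produce values in that range. Since |5| > 1, arcsin(5) is undefined. There is no angle whose sine equals 5.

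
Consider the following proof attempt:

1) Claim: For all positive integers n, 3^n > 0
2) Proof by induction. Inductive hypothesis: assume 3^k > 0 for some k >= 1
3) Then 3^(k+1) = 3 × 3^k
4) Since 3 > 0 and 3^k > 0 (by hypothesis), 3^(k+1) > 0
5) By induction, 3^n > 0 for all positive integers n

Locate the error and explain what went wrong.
Step 5: By induction, 3^n > 0 for all positive integers n

Step 5 concludes the proof by induction, but no base case was ever established. A valid induction proof requires: (1) a base case proving 3^1 > 0, and (2) an inductive step showing IF 3^k > 0 THEN 3^(k+1) > 0. Steps 2-4 correctly establish the inductive step, but without the base case the conclusion in step 5 does not follow.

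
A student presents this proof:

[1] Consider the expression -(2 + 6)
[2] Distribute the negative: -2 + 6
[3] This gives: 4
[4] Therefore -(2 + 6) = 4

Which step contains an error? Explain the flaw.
Step 2: Distribute the negative: -2 + 6

Step 2 incorrectly distributes the negative sign. The correct distribution is -(2 + 6) = -2 - 6 = -8. The negative must be applied to both terms, not just the first. The error treats -(2 + 6) as -2 + 6, which equals 4 instead of -8.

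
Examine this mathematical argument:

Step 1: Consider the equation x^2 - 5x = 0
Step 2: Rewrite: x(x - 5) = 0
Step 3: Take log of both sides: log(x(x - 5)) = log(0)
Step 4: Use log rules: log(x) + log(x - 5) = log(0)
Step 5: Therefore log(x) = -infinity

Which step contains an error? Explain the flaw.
Step 3: Take log of both sides: log(x(x - 5)) = log(0)

Step 3 takes the logarithm of both sides, resulting in log(0) on the right side. The logarithm is only defined for positive numbers; log(0) is undefined (approaches negative infinity). This operation is invalid.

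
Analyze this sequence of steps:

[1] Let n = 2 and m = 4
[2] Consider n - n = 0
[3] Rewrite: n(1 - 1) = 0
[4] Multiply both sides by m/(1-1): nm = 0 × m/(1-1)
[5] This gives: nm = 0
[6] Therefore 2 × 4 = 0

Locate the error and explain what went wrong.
Step 4: Multiply both sides by m/(1-1): nm = 0 × m/(1-1)

Step 4 multiplies both sides by m/(1-1). However, 1-1 = 0, so this is multiplication by m/0, which is undefined. We cannot multiply by an undefined expression.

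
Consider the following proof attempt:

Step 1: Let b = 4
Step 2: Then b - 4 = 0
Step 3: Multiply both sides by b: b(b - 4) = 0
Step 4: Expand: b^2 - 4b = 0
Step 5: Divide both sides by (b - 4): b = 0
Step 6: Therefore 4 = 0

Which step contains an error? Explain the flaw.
Step 5: Divide both sides by (b - 4): b = 0

Step 5 divides both sides by (b - 4). However, since b = 4, we have (b - 4) = 0. Division by zero is undefined, making this step invalid.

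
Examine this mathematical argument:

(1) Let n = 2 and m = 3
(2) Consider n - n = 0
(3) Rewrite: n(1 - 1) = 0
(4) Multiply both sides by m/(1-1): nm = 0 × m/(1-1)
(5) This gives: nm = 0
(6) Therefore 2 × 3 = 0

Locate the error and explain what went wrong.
Step 4: Multiply both sides by m/(1-1): nm = 0 × m/(1-1)

Step 4 multiplies both sides by m/(1-1). However, 1-1 = 0, so this is multiplication by m/0, which is undefined. We cannot multiply by an undefined expression.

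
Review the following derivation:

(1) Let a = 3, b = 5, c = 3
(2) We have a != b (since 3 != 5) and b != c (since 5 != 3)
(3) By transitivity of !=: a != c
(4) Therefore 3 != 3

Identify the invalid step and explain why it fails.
Step 3: By transitivity of !=: a != c

Step 3 incorrectly applies transitivity to the '!=' relation. Transitivity states: if a R b and b R c, then a R c. However, '!=' is not transitive. Counterexample: 3 != 5 and 5 != 3, but 3 = 3 (both equal 3). Transitivity holds for relations like <, <=, =, but not for !=.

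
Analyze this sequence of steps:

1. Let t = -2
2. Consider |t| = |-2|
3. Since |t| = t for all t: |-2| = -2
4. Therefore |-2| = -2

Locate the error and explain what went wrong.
Step 3: Since |t| = t for all t: |-2| = -2

Step 3 incorrectly states that |t| = t for all t. The correct definition is |t| = t when t >= 0, and |t| = -t when t < 0. Since -2 < 0, we have |-2| = -(-2) = 2, not -2.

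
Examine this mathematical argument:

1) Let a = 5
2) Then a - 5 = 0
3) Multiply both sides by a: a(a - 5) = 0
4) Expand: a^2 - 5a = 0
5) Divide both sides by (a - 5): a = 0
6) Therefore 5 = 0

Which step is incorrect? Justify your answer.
Step 5: Divide both sides by (a - 5): a = 0

Step 5 divides both sides by (a - 5). However, since a = 5, we have (a - 5) = 0. Division by zero is undefined, making this step invalid.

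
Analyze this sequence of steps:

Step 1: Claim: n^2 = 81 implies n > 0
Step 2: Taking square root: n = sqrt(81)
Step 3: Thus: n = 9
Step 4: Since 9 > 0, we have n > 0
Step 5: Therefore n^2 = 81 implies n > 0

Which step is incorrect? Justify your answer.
Step 2: Taking square root: n = sqrt(81)

Step 2 takes the square root and assumes the positive root only. The equation n^2 = 81 actually has two solutions: n = 9 and n = -9. The proof silently assumes n > 0 without justification, then uses this assumption to conclude n > 0, which is circular. The counterexample n = -9 shows the claim is false.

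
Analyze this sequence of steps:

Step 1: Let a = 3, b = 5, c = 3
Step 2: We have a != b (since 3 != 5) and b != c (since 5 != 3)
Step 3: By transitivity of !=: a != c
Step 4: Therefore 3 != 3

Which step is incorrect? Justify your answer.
Step 3: By transitivity of !=: a != c

Step 3 incorrectly applies transitivity to the '!=' relation. Transitivity states: if a R b and b R c, then a R c. However, '!=' is not transitive. Counterexample: 3 != 5 and 5 != 3, but 3 = 3 (both equal 3). Transitivity holds for relations like <, <=, =, but not for !=.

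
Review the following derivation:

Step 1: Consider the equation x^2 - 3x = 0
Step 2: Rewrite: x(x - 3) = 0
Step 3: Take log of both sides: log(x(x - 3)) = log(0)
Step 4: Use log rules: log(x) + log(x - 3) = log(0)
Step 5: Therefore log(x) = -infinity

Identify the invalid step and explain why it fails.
Step 3: Take log of both sides: log(x(x - 3)) = log(0)

Step 3 takes the logarithm of both sides, resulting in log(0) on the right side. The logarithm is only defined for positive numbers; log(0) is undefined (approaches negative infinity). This operation is invalid.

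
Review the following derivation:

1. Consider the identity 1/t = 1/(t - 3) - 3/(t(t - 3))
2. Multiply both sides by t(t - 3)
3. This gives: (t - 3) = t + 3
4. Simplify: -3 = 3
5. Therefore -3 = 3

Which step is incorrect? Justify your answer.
Step 3: This gives: (t - 3) = t + 3

Step 3 makes a sign error when clearing denominators. Multiplying -3/(t(t - 3)) by t(t - 3) gives -3, not +3. The correct result is (t - 3) = t - 3, which is trivially true, not (t - 3) = t + 3. (Step 1 is a valid identity: 1/(t - 3) - 3/(t(t - 3)) = (t - 3)/(t(t - 3)) = 1/t.)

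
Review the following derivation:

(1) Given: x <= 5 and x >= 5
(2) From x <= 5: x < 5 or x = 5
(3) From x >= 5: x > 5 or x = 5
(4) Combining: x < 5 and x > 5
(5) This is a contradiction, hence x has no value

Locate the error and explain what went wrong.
Step 4: Combining: x < 5 and x > 5

Step 4 incorrectly combines the conditions. From x <= 5 and x >= 5, the intersection is x = 5. The error treats the 'or' cases as 'and' requirements. The correct conclusion is that x = 5 is the unique solution, not that no solution exists.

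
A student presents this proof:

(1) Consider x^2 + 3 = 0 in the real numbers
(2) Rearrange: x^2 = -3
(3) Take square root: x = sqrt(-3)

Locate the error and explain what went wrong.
Step 3: Take square root: x = sqrt(-3)

Step 3 takes the square root of -3, which is negative. In the real number system, the square root of a negative number is undefined. The equation x^2 + 3 = 0 has no real solutions. Square roots of negative numbers only exist in the complex numbers.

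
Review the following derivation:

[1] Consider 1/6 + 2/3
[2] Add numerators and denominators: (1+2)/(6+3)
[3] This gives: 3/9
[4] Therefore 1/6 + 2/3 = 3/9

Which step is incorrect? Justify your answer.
Step 2: Add numerators and denominators: (1+2)/(6+3)

Step 2 incorrectly adds fractions by separately adding numerators and denominators. This is wrong. The correct method requires a common denominator: 1/6 + 2/3 = (1×3 + 2×6)/(6×3) = 15/18 = 5/6. The method used gives 3/9, which is different.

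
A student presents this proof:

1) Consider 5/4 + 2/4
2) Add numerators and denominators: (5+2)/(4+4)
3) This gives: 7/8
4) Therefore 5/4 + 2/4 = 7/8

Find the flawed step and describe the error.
Step 2: Add numerators and denominators: (5+2)/(4+4)

Step 2 incorrectly adds fractions by separately adding numerators and denominators. This is wrong. The correct method requires a common denominator: 5/4 + 2/4 = (5×4 + 2×4)/(4×4) = 28/16 = 7/4. The method used gives 7/8, which is different.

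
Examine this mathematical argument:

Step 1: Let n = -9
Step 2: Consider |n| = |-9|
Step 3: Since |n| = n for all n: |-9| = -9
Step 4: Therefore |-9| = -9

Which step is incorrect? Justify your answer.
Step 3: Since |n| = n for all n: |-9| = -9

Step 3 incorrectly states that |n| = n for all n. The correct definition is |n| = n when n >= 0, and |n| = -n when n < 0. Since -9 < 0, we have |-9| = -(-9) = 9, not -9.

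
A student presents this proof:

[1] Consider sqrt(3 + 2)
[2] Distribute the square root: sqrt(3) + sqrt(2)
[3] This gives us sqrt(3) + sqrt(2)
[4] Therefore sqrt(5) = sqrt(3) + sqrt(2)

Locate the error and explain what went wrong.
Step 2: Distribute the square root: sqrt(3) + sqrt(2)

Step 2 incorrectly 'distributes' the square root over addition. The square root function does not distribute: sqrt(a + b) ≠ sqrt(a) + sqrt(b). In fact, sqrt(3 + 2) = sqrt(5) ≈ 2.2361, while sqrt(3) + sqrt(2) ≈ 3.1463.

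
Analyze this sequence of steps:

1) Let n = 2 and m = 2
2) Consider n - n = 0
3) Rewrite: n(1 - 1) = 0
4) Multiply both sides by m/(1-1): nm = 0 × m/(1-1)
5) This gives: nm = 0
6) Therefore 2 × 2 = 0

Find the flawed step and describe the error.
Step 4: Multiply both sides by m/(1-1): nm = 0 × m/(1-1)

Step 4 multiplies both sides by m/(1-1). However, 1-1 = 0, so this is multiplication by m/0, which is undefined. We cannot multiply by an undefined expression.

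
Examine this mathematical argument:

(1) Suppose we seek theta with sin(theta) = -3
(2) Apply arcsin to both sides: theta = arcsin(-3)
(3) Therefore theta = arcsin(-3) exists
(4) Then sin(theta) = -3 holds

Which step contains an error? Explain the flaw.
Step 2: Apply arcsin to both sides: theta = arcsin(-3)

Step 2 applies arcsin to -3. However, arcsin(x) is only defined for x in [-1, 1] because sin(theta) can only produce values in that range. Since |-3| > 1, arcsin(-3) is undefined. There is no angle whose sine equals -3.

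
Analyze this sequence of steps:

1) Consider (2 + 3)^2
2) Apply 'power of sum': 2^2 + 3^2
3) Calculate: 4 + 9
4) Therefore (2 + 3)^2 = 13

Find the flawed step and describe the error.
Step 2: Apply 'power of sum': 2^2 + 3^2

Step 2 incorrectly applies a non-existent rule '(a+b)^n = a^n + b^n'. This is false in general. The correct expansion uses the binomial theorem. The actual value is (2 + 3)^2 = 5^2 = 25, not 13.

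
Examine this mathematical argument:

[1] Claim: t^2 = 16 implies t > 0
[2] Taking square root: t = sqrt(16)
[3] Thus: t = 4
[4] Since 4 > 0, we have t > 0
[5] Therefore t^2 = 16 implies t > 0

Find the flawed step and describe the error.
Step 2: Taking square root: t = sqrt(16)

Step 2 takes the square root and assumes the positive root only. The equation t^2 = 16 actually has two solutions: t = 4 and t = -4. The proof silently assumes t > 0 without justification, then uses this assumption to conclude t > 0, which is circular. The counterexample t = -4 shows the claim is false.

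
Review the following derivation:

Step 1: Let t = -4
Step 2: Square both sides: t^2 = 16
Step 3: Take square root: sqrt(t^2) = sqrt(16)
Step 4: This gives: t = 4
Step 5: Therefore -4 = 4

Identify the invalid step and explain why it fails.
Step 4: This gives: t = 4

Step 4 incorrectly states that sqrt(t^2) = t. The correct identity is sqrt(t^2) = |t|. Since t = -4 < 0, we have sqrt(t^2) = |-4| = 4, not t = -4.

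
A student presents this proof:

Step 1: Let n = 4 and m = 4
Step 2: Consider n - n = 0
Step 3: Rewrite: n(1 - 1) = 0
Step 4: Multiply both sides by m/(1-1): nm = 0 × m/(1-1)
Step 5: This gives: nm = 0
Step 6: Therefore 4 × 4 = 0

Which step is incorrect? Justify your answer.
Step 4: Multiply both sides by m/(1-1): nm = 0 × m/(1-1)

Step 4 multiplies both sides by m/(1-1). However, 1-1 = 0, so this is multiplication by m/0, which is undefined. We cannot multiply by an undefined expression.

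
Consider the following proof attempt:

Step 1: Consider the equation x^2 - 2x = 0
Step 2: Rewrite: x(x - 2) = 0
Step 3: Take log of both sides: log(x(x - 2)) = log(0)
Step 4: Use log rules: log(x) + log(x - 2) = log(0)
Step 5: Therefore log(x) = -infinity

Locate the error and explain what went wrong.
Step 3: Take log of both sides: log(x(x - 2)) = log(0)

Step 3 takes the logarithm of both sides, resulting in log(0) on the right side. The logarithm is only defined for positive numbers; log(0) is undefined (approaches negative infinity). This operation is invalid.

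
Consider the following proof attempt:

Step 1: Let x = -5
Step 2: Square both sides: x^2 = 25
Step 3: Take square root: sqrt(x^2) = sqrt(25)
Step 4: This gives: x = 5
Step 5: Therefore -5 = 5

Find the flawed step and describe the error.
Step 4: This gives: x = 5

Step 4 incorrectly states that sqrt(x^2) = x. The correct identity is sqrt(x^2) = |x|. Since x = -5 < 0, we have sqrt(x^2) = |-5| = 5, not x = -5.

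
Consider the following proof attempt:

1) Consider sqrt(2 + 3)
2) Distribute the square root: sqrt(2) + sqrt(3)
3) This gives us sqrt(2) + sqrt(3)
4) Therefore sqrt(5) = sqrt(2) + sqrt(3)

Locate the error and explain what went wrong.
Step 2: Distribute the square root: sqrt(2) + sqrt(3)

Step 2 incorrectly 'distributes' the square root over addition. The square root function does not distribute: sqrt(a + b) ≠ sqrt(a) + sqrt(b). In fact, sqrt(2 + 3) = sqrt(5) ≈ 2.2361, while sqrt(2) + sqrt(3) ≈ 3.1463.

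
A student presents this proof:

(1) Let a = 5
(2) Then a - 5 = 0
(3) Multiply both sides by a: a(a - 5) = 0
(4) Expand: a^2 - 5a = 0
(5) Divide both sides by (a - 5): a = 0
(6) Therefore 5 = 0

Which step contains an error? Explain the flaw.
Step 5: Divide both sides by (a - 5): a = 0

Step 5 divides both sides by (a - 5). However, since a = 5, we have (a - 5) = 0. Division by zero is undefined, making this step invalid.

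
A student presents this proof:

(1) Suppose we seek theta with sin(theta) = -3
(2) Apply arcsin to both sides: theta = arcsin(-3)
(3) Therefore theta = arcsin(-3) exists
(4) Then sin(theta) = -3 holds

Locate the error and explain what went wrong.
Step 2: Apply arcsin to both sides: theta = arcsin(-3)

Step 2 applies arcsin to -3. However, arcsin(x) is only defined for x in [-1, 1] because sin(theta) can only produce values in that range. Since |-3| > 1, arcsin(-3) is undefined. There is no angle whose sine equals -3.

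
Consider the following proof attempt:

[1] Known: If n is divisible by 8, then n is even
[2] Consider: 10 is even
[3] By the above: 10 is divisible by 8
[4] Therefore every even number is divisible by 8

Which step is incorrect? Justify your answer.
Step 3: By the above: 10 is divisible by 8

Step 3 commits the fallacy of affirming the consequent. The known fact 'divisible by 8 → even' does NOT imply 'even → divisible by 8'. That would be the converse, which is false. For example, 10 is even but 10 ÷ 8 = 1.25, which is not an integer.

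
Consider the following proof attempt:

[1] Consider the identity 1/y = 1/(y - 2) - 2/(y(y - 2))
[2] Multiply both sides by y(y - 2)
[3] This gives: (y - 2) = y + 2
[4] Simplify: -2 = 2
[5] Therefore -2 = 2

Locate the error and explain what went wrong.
Step 3: This gives: (y - 2) = y + 2

Step 3 makes a sign error when clearing denominators. Multiplying -2/(y(y - 2)) by y(y - 2) gives -2, not +2. The correct result is (y - 2) = y - 2, which is trivially true, not (y - 2) = y + 2. (Step 1 is a valid identity: 1/(y - 2) - 2/(y(y - 2)) = (y - 2)/(y(y - 2)) = 1/y.)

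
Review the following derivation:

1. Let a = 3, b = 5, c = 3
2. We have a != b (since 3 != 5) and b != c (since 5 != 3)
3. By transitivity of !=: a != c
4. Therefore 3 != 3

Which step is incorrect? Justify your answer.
Step 3: By transitivity of !=: a != c

Step 3 incorrectly applies transitivity to the '!=' relation. Transitivity states: if a R b and b R c, then a R c. However, '!=' is not transitive. Counterexample: 3 != 5 and 5 != 3, but 3 = 3 (both equal 3). Transitivity holds for relations like <, <=, =, but not for !=.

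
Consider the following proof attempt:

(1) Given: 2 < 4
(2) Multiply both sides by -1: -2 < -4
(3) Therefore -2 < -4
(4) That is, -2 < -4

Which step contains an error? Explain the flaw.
Step 2: Multiply both sides by -1: -2 < -4

Step 2 multiplies both sides by -1 but fails to reverse the inequality sign. When multiplying (or dividing) an inequality by a negative number, the direction must be reversed. Since 2 < 4, we should get -2 > -4, i.e., -2 > -4.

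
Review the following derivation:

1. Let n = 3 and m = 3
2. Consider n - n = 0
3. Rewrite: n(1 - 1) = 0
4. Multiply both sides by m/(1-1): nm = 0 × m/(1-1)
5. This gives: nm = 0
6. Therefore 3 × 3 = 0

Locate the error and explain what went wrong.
Step 4: Multiply both sides by m/(1-1): nm = 0 × m/(1-1)

Step 4 multiplies both sides by m/(1-1). However, 1-1 = 0, so this is multiplication by m/0, which is undefined. We cannot multiply by an undefined expression.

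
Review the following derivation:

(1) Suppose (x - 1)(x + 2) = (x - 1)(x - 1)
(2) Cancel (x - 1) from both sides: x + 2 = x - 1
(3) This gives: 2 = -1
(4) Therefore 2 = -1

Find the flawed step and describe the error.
Step 2: Cancel (x - 1) from both sides: x + 2 = x - 1

Step 2 cancels (x - 1) from both sides. This is only valid if (x - 1) ≠ 0, i.e., x ≠ 1. When x = 1, both sides equal zero regardless of the other factors. The correct approach requires considering x = 1 as a separate case.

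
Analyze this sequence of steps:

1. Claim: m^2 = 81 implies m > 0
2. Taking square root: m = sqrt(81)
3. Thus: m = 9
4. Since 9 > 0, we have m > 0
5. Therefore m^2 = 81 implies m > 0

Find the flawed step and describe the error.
Step 2: Taking square root: m = sqrt(81)

Step 2 takes the square root and assumes the positive root only. The equation m^2 = 81 actually has two solutions: m = 9 and m = -9. The proof silently assumes m > 0 without justification, then uses this assumption to conclude m > 0, which is circular. The counterexample m = -9 shows the claim is false.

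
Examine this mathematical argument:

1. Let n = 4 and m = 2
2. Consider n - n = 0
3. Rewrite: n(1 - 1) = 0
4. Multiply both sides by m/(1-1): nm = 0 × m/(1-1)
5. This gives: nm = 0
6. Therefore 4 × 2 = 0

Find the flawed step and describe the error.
Step 4: Multiply both sides by m/(1-1): nm = 0 × m/(1-1)

Step 4 multiplies both sides by m/(1-1). However, 1-1 = 0, so this is multiplication by m/0, which is undefined. We cannot multiply by an undefined expression.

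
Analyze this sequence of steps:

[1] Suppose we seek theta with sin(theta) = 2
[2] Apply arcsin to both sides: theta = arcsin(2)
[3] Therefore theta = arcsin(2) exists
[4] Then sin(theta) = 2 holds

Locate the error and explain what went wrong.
Step 2: Apply arcsin to both sides: theta = arcsin(2)

Step 2 applies arcsin to 2. However, arcsin(x) is only defined for x in [-1, 1] because sin(theta) can only produce values in that range. Since |2| > 1, arcsin(2) is undefined. There is no angle whose sine equals 2.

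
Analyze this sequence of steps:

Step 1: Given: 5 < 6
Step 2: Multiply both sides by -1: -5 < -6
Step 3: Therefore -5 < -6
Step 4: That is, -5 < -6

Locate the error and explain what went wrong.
Step 2: Multiply both sides by -1: -5 < -6

Step 2 multiplies both sides by -1 but fails to reverse the inequality sign. When multiplying (or dividing) an inequality by a negative number, the direction must be reversed. Since 5 < 6, we should get -5 > -6, i.e., -5 > -6.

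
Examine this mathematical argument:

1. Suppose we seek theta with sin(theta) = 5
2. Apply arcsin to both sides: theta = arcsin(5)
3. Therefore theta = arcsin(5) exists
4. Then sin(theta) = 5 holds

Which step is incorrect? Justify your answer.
Step 2: Apply arcsin to both sides: theta = arcsin(5)

Step 2 applies arcsin to 5. However, arcsin(x) is only defined for x in [-1, 1] because sin(theta) can only produce values in that range. Since |5| > 1, arcsin(5) is undefined. There is no angle whose sine equals 5.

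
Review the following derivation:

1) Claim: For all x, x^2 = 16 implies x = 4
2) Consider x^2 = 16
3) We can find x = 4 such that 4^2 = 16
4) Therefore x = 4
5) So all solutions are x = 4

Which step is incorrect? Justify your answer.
Step 4: Therefore x = 4

Step 4 incorrectly concludes that x = 4 is the only solution. The proof shows that x = 4 is A solution (existence), but does not show it is the ONLY solution (uniqueness). In fact, x = -4 is also a solution since (-4)^2 = 16. Finding one solution doesn't prove there are no others.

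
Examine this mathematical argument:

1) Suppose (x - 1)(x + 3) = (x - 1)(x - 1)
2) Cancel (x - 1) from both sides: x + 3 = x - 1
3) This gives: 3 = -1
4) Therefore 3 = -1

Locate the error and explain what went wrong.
Step 2: Cancel (x - 1) from both sides: x + 3 = x - 1

Step 2 cancels (x - 1) from both sides. This is only valid if (x - 1) ≠ 0, i.e., x ≠ 1. When x = 1, both sides equal zero regardless of the other factors. The correct approach requires considering x = 1 as a separate case.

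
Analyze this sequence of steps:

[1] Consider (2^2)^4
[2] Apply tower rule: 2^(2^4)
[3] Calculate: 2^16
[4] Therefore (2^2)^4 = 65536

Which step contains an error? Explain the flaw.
Step 2: Apply tower rule: 2^(2^4)

Step 2 incorrectly states that (a^b)^c = a^(b^c). The correct rule is (a^b)^c = a^(b×c). The actual value is (2^2)^4 = 2^8 = 256, not 2^16 = 65536.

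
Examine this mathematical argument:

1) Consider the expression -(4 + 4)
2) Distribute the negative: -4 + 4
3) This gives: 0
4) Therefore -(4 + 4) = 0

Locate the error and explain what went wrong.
Step 2: Distribute the negative: -4 + 4

Step 2 incorrectly distributes the negative sign. The correct distribution is -(4 + 4) = -4 - 4 = -8. The negative must be applied to both terms, not just the first. The error treats -(4 + 4) as -4 + 4, which equals 0 instead of -8.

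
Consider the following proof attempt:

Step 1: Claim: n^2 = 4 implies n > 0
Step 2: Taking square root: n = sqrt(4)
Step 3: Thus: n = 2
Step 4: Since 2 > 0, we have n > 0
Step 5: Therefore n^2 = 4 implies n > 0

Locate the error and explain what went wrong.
Step 2: Taking square root: n = sqrt(4)

Step 2 takes the square root and assumes the positive root only. The equation n^2 = 4 actually has two solutions: n = 2 and n = -2. The proof silently assumes n > 0 without justification, then uses this assumption to conclude n > 0, which is circular. The counterexample n = -2 shows the claim is false.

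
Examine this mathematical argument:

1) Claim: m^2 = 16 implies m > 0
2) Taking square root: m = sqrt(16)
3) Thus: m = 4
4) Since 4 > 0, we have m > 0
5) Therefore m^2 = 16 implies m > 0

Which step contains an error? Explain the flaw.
Step 2: Taking square root: m = sqrt(16)

Step 2 takes the square root and assumes the positive root only. The equation m^2 = 16 actually has two solutions: m = 4 and m = -4. The proof silently assumes m > 0 without justification, then uses this assumption to conclude m > 0, which is circular. The counterexample m = -4 shows the claim is false.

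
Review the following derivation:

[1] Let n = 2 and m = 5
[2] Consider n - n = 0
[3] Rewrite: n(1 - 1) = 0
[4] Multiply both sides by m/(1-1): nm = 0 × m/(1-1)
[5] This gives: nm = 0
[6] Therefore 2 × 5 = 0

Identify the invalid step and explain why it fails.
Step 4: Multiply both sides by m/(1-1): nm = 0 × m/(1-1)

Step 4 multiplies both sides by m/(1-1). However, 1-1 = 0, so this is multiplication by m/0, which is undefined. We cannot multiply by an undefined expression.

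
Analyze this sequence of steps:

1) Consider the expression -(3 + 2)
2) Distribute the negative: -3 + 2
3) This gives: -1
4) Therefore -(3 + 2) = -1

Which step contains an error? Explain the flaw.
Step 2: Distribute the negative: -3 + 2

Step 2 incorrectly distributes the negative sign. The correct distribution is -(3 + 2) = -3 - 2 = -5. The negative must be applied to both terms, not just the first. The error treats -(3 + 2) as -3 + 2, which equals -1 instead of -5.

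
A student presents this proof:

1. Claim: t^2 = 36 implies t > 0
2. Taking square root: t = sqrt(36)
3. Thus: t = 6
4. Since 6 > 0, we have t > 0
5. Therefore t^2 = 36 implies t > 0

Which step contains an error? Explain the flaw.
Step 2: Taking square root: t = sqrt(36)

Step 2 takes the square root and assumes the positive root only. The equation t^2 = 36 actually has two solutions: t = 6 and t = -6. The proof silently assumes t > 0 without justification, then uses this assumption to conclude t > 0, which is circular. The counterexample t = -6 shows the claim is false.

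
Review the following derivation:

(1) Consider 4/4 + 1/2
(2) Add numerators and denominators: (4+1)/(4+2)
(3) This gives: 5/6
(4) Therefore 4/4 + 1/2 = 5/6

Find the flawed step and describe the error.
Step 2: Add numerators and denominators: (4+1)/(4+2)

Step 2 incorrectly adds fractions by separately adding numerators and denominators. This is wrong. The correct method requires a common denominator: 4/4 + 1/2 = (4×2 + 1×4)/(4×2) = 12/8 = 3/2. The method used gives 5/6, which is different.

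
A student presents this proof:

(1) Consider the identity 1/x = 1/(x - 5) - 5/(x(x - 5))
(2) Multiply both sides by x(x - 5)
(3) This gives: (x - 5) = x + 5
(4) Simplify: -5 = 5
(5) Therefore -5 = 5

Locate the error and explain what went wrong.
Step 3: This gives: (x - 5) = x + 5

Step 3 makes a sign error when clearing denominators. Multiplying -5/(x(x - 5)) by x(x - 5) gives -5, not +5. The correct result is (x - 5) = x - 5, which is trivially true, not (x - 5) = x + 5. (Step 1 is a valid identity: 1/(x - 5) - 5/(x(x - 5)) = (x - 5)/(x(x - 5)) = 1/x.)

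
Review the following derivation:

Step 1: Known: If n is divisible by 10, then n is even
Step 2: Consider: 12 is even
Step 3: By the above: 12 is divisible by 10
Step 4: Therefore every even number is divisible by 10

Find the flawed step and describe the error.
Step 3: By the above: 12 is divisible by 10

Step 3 commits the fallacy of affirming the consequent. The known fact 'divisible by 10 → even' does NOT imply 'even → divisible by 10'. That would be the converse, which is false. For example, 12 is even but 12 ÷ 10 = 1.20, which is not an integer.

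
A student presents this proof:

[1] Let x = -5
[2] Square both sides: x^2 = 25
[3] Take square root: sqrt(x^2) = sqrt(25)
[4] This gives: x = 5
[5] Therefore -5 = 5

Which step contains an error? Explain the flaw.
Step 4: This gives: x = 5

Step 4 incorrectly states that sqrt(x^2) = x. The correct identity is sqrt(x^2) = |x|. Since x = -5 < 0, we have sqrt(x^2) = |-5| = 5, not x = -5.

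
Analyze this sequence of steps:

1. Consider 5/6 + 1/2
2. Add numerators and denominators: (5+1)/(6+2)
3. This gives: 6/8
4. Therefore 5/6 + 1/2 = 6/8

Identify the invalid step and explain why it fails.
Step 2: Add numerators and denominators: (5+1)/(6+2)

Step 2 incorrectly adds fractions by separately adding numerators and denominators. This is wrong. The correct method requires a common denominator: 5/6 + 1/2 = (5×2 + 1×6)/(6×2) = 16/12 = 4/3. The method used gives 6/8, which is different.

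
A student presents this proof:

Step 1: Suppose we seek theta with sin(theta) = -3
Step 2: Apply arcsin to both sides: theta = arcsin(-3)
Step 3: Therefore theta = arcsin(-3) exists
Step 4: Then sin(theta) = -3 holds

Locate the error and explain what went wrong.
Step 2: Apply arcsin to both sides: theta = arcsin(-3)

Step 2 applies arcsin to -3. However, arcsin(x) is only defined for x in [-1, 1] because sin(theta) can only produce values in that range. Since |-3| > 1, arcsin(-3) is undefined. There is no angle whose sine equals -3.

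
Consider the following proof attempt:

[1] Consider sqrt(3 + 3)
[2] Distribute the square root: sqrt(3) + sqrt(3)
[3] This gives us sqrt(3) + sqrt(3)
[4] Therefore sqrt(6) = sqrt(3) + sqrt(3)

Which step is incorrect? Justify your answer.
Step 2: Distribute the square root: sqrt(3) + sqrt(3)

Step 2 incorrectly 'distributes' the square root over addition. The square root function does not distribute: sqrt(a + b) ≠ sqrt(a) + sqrt(b). In fact, sqrt(3 + 3) = sqrt(6) ≈ 2.4495, while sqrt(3) + sqrt(3) ≈ 3.4641.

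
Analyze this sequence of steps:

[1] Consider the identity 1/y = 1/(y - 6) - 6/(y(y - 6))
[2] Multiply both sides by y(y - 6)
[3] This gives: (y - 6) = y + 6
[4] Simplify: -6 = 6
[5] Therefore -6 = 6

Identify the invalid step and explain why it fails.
Step 3: This gives: (y - 6) = y + 6

Step 3 makes a sign error when clearing denominators. Multiplying -6/(y(y - 6)) by y(y - 6) gives -6, not +6. The correct result is (y - 6) = y - 6, which is trivially true, not (y - 6) = y + 6. (Step 1 is a valid identity: 1/(y - 6) - 6/(y(y - 6)) = (y - 6)/(y(y - 6)) = 1/y.)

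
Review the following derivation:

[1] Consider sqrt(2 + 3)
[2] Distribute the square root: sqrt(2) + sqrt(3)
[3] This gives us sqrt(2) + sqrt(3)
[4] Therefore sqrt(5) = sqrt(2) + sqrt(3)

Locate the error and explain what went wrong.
Step 2: Distribute the square root: sqrt(2) + sqrt(3)

Step 2 incorrectly 'distributes' the square root over addition. The square root function does not distribute: sqrt(a + b) ≠ sqrt(a) + sqrt(b). In fact, sqrt(2 + 3) = sqrt(5) ≈ 2.2361, while sqrt(2) + sqrt(3) ≈ 3.1463.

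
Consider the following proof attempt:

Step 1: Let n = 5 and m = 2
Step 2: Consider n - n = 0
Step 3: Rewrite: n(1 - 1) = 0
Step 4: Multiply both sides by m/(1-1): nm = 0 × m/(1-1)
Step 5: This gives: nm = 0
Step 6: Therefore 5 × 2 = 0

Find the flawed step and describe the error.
Step 4: Multiply both sides by m/(1-1): nm = 0 × m/(1-1)

Step 4 multiplies both sides by m/(1-1). However, 1-1 = 0, so this is multiplication by m/0, which is undefined. We cannot multiply by an undefined expression.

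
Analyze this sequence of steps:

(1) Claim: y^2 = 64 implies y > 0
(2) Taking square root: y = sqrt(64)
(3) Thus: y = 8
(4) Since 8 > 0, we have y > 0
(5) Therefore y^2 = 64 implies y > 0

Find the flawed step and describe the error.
Step 2: Taking square root: y = sqrt(64)

Step 2 takes the square root and assumes the positive root only. The equation y^2 = 64 actually has two solutions: y = 8 and y = -8. The proof silently assumes y > 0 without justification, then uses this assumption to conclude y > 0, which is circular. The counterexample y = -8 shows the claim is false.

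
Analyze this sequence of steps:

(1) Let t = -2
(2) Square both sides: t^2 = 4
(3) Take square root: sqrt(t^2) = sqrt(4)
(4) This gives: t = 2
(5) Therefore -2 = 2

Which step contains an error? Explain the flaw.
Step 4: This gives: t = 2

Step 4 incorrectly states that sqrt(t^2) = t. The correct identity is sqrt(t^2) = |t|. Since t = -2 < 0, we have sqrt(t^2) = |-2| = 2, not t = -2.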